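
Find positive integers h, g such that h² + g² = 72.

Search for h with 72 - h² a perfect square.
h = 6: 72 - 6² = 72 - 36 = 36 = 6² ✓
So h = 6, g = 6.

h = 6, g = 6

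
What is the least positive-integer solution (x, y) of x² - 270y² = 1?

We seek the smallest positive integers (x, y) with x² - 270y² = 1, i.e., x² = 270y² + 1.
Try successive y values:
y = 1: x² = 270·1² + 1 = 271, not a perfect square
y = 2: x² = 270·2² + 1 = 1081, not a perfect square
y = 3: x² = 270·3² + 1 = 2431, not a perfect square
... continuing the search (or via continued fractions) ...
y = 322: x² = 270·322² + 1 = 27994681, x = 5291 ✓

Verify: 5291² - 270·322² = 27994681 - 27994680 = 1 ✓

x = 5291, y = 322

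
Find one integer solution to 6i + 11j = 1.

Step 1: Check solvability.
gcd(6, 11) = 1
Since 1 divides 1, solutions exist.

Step 2: Apply extended Euclidean algorithm to find gcd.
We find integers such that 6*x0 + 11*y0 = 1

Step 3: Scale the particular solution.
Multiply by 1/1 = 1:
i = 2, j = -1

Step 4: Verify.
6*(2) + 11*(-1) = 1 = 1 ✓

i = 2, j = -1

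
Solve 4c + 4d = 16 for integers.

Step 1: Check solvability.
gcd(4, 4) = 4
Since 4 divides 16, solutions exist.

Step 2: Apply extended Euclidean algorithm to find gcd.
We find integers such that 4*x0 + 4*y0 = 4

Step 3: Scale the particular solution.
Multiply by 16/4 = 4:
c = 0, d = 4

Step 4: Verify.
4*(0) + 4*(4) = 16 = 16 ✓

c = 0, d = 4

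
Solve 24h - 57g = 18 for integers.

Step 1: Check solvability.
gcd(24, 57) = 3
Since 3 divides 18, solutions exist.

Step 2: Apply extended Euclidean algorithm to find gcd.
We find integers such that 24*x0 + 57*y0 = 3

Step 3: Scale the particular solution.
Multiply by 18/3 = 6:
h = -42, g = -18

Step 4: Verify.
24*(-42) - 57*(-18) = 18 = 18 ✓

h = -42, g = -18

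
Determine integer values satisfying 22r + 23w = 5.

Step 1: Check solvability.
gcd(22, 23) = 1
Since 1 divides 5, solutions exist.

Step 2: Apply extended Euclidean algorithm to find gcd.
We find integers such that 22*x0 + 23*y0 = 1

Step 3: Scale the particular solution.
Multiply by 5/1 = 5:
r = -5, w = 5

Step 4: Verify.
22*(-5) + 23*(5) = 5 = 5 ✓

r = -5, w = 5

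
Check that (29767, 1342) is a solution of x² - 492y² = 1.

Compute x² = 29767² = 886074289
Compute 492y² = 492·1342² = 492·1800964 = 886074288
x² - 492y² = 886074289 - 886074288 = 1
Since this equals 1, (29767, 1342) is a solution.

Yes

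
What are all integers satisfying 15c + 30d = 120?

Step 1: Compute gcd(15, 30) = 15.
Since 15 divides 120, solutions exist.

Step 2: Find a particular solution using extended Euclidean algorithm.
We get c₀ = 8, d₀ = 0.
Check: 15*8 + 30*0 = 120 = 120 ✓

Step 3: Write the general solution.
c = 8 + (30/15)t = 8 + 2t
d = 0 - (15/15)t = 0 - 1t
for any integer t.

c = 8 + 2t, d = 0 - 1t for integer t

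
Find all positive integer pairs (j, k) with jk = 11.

The positive divisors of 11 are: 1, 11.
Each divisor d gives the pair (d, 11/d):
(1, 11), (11, 1)

(1, 11), (11, 1)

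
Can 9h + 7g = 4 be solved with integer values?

Step 1: Compute gcd(9, 7).
gcd(9, 7) = 1

Step 2: Check divisibility.
Does 1 divide 4? 4 = 1 x 4, so yes.

By the theorem on linear Diophantine equations, 9h + 7g = 4 has integer solutions if and only if gcd(9, 7) divides 4. Since 1 | 4, solutions exist.

Yes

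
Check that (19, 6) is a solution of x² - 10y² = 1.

Compute x² = 19² = 361
Compute 10y² = 10·6² = 10·36 = 360
x² - 10y² = 361 - 360 = 1
Since this equals 1, (19, 6) is a solution.

Yes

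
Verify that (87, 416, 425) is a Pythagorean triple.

Compute a² + b²:
87² + 416² = 7569 + 173056 = 180625
Compute c²:
425² = 180625
Since 180625 = 180625, it is a Pythagorean triple.

Yes, it is a Pythagorean triple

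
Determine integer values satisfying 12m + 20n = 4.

Step 1: Check solvability.
gcd(12, 20) = 4
Since 4 divides 4, solutions exist.

Step 2: Apply extended Euclidean algorithm to find gcd.
We find integers such that 12*x0 + 20*y0 = 4

Step 3: Scale the particular solution.
Multiply by 4/4 = 1:
m = 2, n = -1

Step 4: Verify.
12*(2) + 20*(-1) = 4 = 4 ✓

m = 2, n = -1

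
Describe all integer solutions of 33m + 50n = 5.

Step 1: Compute gcd(33, 50) = 1.
Since 1 divides 5, solutions exist.

Step 2: Find a particular solution using extended Euclidean algorithm.
We get m₀ = -15, n₀ = 10.
Check: 33*-15 + 50*10 = 5 = 5 ✓

Step 3: Write the general solution.
m = -15 + (50/1)t = -15 + 50t
n = 10 - (33/1)t = 10 - 33t
for any integer t.

m = -15 + 50t, n = 10 - 33t for integer t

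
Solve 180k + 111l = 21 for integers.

Step 1: Check solvability.
gcd(180, 111) = 3
Since 3 divides 21, solutions exist.

Step 2: Apply extended Euclidean algorithm to find gcd.
We find integers such that 180*x0 + 111*y0 = 3

Step 3: Scale the particular solution.
Multiply by 21/3 = 7:
k = -56, l = 91

Step 4: Verify.
180*(-56) + 111*(91) = 21 = 21 ✓

k = -56, l = 91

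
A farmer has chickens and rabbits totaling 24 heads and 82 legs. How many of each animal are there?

Let c = chickens, r = rabbits.
Heads: c + r = 24
Legs: 2c + 4r = 82
From the first equation, c = 24 - r. Substitute:
2(24 - r) + 4r = 82
48 + 2r = 82
r = (82 - 48)/2 = 17
c = 24 - 17 = 7

Chickens: 7, Rabbits: 17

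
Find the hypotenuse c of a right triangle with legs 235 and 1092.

c² = a² + b² = 235² + 1092² = 55225 + 1192464 = 1247689
c = sqrt(1247689) = 1117

1117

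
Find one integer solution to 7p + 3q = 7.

Step 1: Check solvability.
gcd(7, 3) = 1
Since 1 divides 7, solutions exist.

Step 2: Apply extended Euclidean algorithm to find gcd.
We find integers such that 7*x0 + 3*y0 = 1

Step 3: Scale the particular solution.
Multiply by 7/1 = 7:
p = 7, q = -14

Step 4: Verify.
7*(7) + 3*(-14) = 7 = 7 ✓

p = 7, q = -14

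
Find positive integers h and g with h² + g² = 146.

We need to find integers h, g > 0 such that h² + g² = 146.
Trying h = 5: g² = 146 - 5² = 146 - 25 = 121
g = 11
Check: 5² + 11² = 25 + 121 = 146 ✓

146 = 5² + 11²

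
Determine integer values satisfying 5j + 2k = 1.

Step 1: Check solvability.
gcd(5, 2) = 1
Since 1 divides 1, solutions exist.

Step 2: Apply extended Euclidean algorithm to find gcd.
We find integers such that 5*x0 + 2*y0 = 1

Step 3: Scale the particular solution.
Multiply by 1/1 = 1:
j = 1, k = -2

Step 4: Verify.
5*(1) + 2*(-2) = 1 = 1 ✓

j = 1, k = -2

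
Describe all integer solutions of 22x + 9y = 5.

Step 1: Compute gcd(22, 9) = 1.
Since 1 divides 5, solutions exist.

Step 2: Find a particular solution using extended Euclidean algorithm.
We get x₀ = -10, y₀ = 25.
Check: 22*-10 + 9*25 = 5 = 5 ✓

Step 3: Write the general solution.
x = -10 + (9/1)t = -10 + 9t
y = 25 - (22/1)t = 25 - 22t
for any integer t.

x = -10 + 9t, y = 25 - 22t for integer t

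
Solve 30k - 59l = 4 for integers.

Step 1: Check solvability.
gcd(30, 59) = 1
Since 1 divides 4, solutions exist.

Step 2: Apply extended Euclidean algorithm to find gcd.
We find integers such that 30*x0 + 59*y0 = 1

Step 3: Scale the particular solution.
Multiply by 4/1 = 4:
k = 8, l = 4

Step 4: Verify.
30*(8) - 59*(4) = 4 = 4 ✓

k = 8, l = 4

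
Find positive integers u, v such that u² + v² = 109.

Search for u with 109 - u² a perfect square.
u = 3: 109 - 3² = 109 - 9 = 100 = 10² ✓
So u = 3, v = 10.

u = 3, v = 10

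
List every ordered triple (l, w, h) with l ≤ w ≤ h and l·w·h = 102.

Iterate l from 1 to ⌊102^(1/3)⌋. For each l dividing 102, iterate w ≥ l with w dividing 102/l, and set h = 102/(l·w).
Triples found (5): (1×1×102), (1×2×51), (1×3×34), (1×6×17), (2×3×17)

(1×1×102), (1×2×51), (1×3×34), (1×6×17), (2×3×17)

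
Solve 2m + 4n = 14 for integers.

Step 1: Check solvability.
gcd(2, 4) = 2
Since 2 divides 14, solutions exist.

Step 2: Apply extended Euclidean algorithm to find gcd.
We find integers such that 2*x0 + 4*y0 = 2

Step 3: Scale the particular solution.
Multiply by 14/2 = 7:
m = 7, n = 0

Step 4: Verify.
2*(7) + 4*(0) = 14 = 14 ✓

m = 7, n = 0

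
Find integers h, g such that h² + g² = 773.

We need to find integers h, g > 0 such that h² + g² = 773.
Trying h = 17: g² = 773 - 17² = 773 - 289 = 484
g = 22
Check: 17² + 22² = 289 + 484 = 773 ✓

773 = 17² + 22²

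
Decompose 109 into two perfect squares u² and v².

We need to find integers u, v > 0 such that u² + v² = 109.
Trying u = 3: v² = 109 - 3² = 109 - 9 = 100
v = 10
Check: 3² + 10² = 9 + 100 = 109 ✓

109 = 3² + 10²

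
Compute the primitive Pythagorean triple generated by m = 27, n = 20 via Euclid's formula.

a = m² - n² = 729 - 400 = 329
b = 2mn = 2·27·20 = 1080
c = m² + n² = 729 + 400 = 1129
Verify: 329² + 1080² = 108241 + 1166400 = 1274641 = 1129² ✓

(329, 1080, 1129)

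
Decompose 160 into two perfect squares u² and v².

We need to find integers u, v > 0 such that u² + v² = 160.
Trying u = 4: v² = 160 - 4² = 160 - 16 = 144
v = 12
Check: 4² + 12² = 16 + 144 = 160 ✓

160 = 4² + 12²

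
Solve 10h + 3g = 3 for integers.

Step 1: Check solvability.
gcd(10, 3) = 1
Since 1 divides 3, solutions exist.

Step 2: Apply extended Euclidean algorithm to find gcd.
We find integers such that 10*x0 + 3*y0 = 1

Step 3: Scale the particular solution.
Multiply by 3/1 = 3:
h = 3, g = -9

Step 4: Verify.
10*(3) + 3*(-9) = 3 = 3 ✓

h = 3, g = -9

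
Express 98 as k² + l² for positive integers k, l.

We need to find integers k, l > 0 such that k² + l² = 98.
Trying k = 7: l² = 98 - 7² = 98 - 49 = 49
l = 7
Check: 7² + 7² = 49 + 49 = 98 ✓

98 = 7² + 7²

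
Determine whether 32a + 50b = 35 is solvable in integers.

Step 1: Compute gcd(32, 50).
gcd(32, 50) = 2

Step 2: Check divisibility.
Does 2 divide 35? 35 = 2 x 17 + 1, so no.

By the theorem on linear Diophantine equations, 32a + 50b = 35 has integer solutions if and only if gcd(32, 50) divides 35. Since 2 does not divide 35, no solutions exist.

No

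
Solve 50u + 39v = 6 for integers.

Step 1: Check solvability.
gcd(50, 39) = 1
Since 1 divides 6, solutions exist.

Step 2: Apply extended Euclidean algorithm to find gcd.
We find integers such that 50*x0 + 39*y0 = 1

Step 3: Scale the particular solution.
Multiply by 6/1 = 6:
u = -42, v = 54

Step 4: Verify.
50*(-42) + 39*(54) = 6 = 6 ✓

u = -42, v = 54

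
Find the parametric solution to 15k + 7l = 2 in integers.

Step 1: Compute gcd(15, 7) = 1.
Since 1 divides 2, solutions exist.

Step 2: Find a particular solution using extended Euclidean algorithm.
We get k₀ = 2, l₀ = -4.
Check: 15*2 + 7*-4 = 2 = 2 ✓

Step 3: Write the general solution.
k = 2 + (7/1)t = 2 + 7t
l = -4 - (15/1)t = -4 - 15t
for any integer t.

k = 2 + 7t, l = -4 - 15t for integer t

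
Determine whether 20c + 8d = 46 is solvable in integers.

Step 1: Compute gcd(20, 8).
gcd(20, 8) = 4

Step 2: Check divisibility.
Does 4 divide 46? 46 = 4 x 11 + 2, so no.

By the theorem on linear Diophantine equations, 20c + 8d = 46 has integer solutions if and only if gcd(20, 8) divides 46. Since 4 does not divide 46, no solutions exist.

No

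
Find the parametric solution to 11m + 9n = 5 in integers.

Step 1: Compute gcd(11, 9) = 1.
Since 1 divides 5, solutions exist.

Step 2: Find a particular solution using extended Euclidean algorithm.
We get m₀ = -20, n₀ = 25.
Check: 11*-20 + 9*25 = 5 = 5 ✓

Step 3: Write the general solution.
m = -20 + (9/1)t = -20 + 9t
n = 25 - (11/1)t = 25 - 11t
for any integer t.

m = -20 + 9t, n = 25 - 11t for integer t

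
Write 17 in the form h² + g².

We need to find integers h, g > 0 such that h² + g² = 17.
Trying h = 1: g² = 17 - 1² = 17 - 1 = 16
g = 4
Check: 1² + 4² = 1 + 16 = 17 ✓

17 = 1² + 4²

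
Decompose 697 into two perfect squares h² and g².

We need to find integers h, g > 0 such that h² + g² = 697.
Trying h = 11: g² = 697 - 11² = 697 - 121 = 576
g = 24
Check: 11² + 24² = 121 + 576 = 697 ✓

697 = 11² + 24²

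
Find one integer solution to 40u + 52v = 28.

Step 1: Check solvability.
gcd(40, 52) = 4
Since 4 divides 28, solutions exist.

Step 2: Apply extended Euclidean algorithm to find gcd.
We find integers such that 40*x0 + 52*y0 = 4

Step 3: Scale the particular solution.
Multiply by 28/4 = 7:
u = 28, v = -21

Step 4: Verify.
40*(28) + 52*(-21) = 28 = 28 ✓

u = 28, v = -21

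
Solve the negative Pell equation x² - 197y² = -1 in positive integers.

We need x² = 197y² - 1. Try successive y:
y = 1: x² = 197·1² - 1 = 196 = 14² ✓
Check: 14² - 197·1² = 196 - 197 = -1 ✓

x = 14, y = 1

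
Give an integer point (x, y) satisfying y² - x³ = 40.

Try small integer x values and check whether x³ + 40 is a perfect square.
x = 6: x³ + 40 = 6³ + 40 = 216 + 40 = 256
Is 256 a perfect square? 16² = 256 ✓
So (x, y) = (6, -16) is a solution.

x = 6, y = -16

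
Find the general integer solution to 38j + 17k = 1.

Step 1: Compute gcd(38, 17) = 1.
Since 1 divides 1, solutions exist.

Step 2: Find a particular solution using extended Euclidean algorithm.
We get j₀ = -4, k₀ = 9.
Check: 38*-4 + 17*9 = 1 = 1 ✓

Step 3: Write the general solution.
j = -4 + (17/1)t = -4 + 17t
k = 9 - (38/1)t = 9 - 38t
for any integer t.

j = -4 + 17t, k = 9 - 38t for integer t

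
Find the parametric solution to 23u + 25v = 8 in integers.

Step 1: Compute gcd(23, 25) = 1.
Since 1 divides 8, solutions exist.

Step 2: Find a particular solution using extended Euclidean algorithm.
We get u₀ = 96, v₀ = -88.
Check: 23*96 + 25*-88 = 8 = 8 ✓

Step 3: Write the general solution.
u = 96 + (25/1)t = 96 + 25t
v = -88 - (23/1)t = -88 - 23t
for any integer t.

u = 96 + 25t, v = -88 - 23t for integer t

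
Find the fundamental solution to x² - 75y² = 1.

We seek the smallest positive integers (x, y) with x² - 75y² = 1, i.e., x² = 75y² + 1.
Try successive y values:
y = 1: x² = 75·1² + 1 = 76, not a perfect square
y = 2: x² = 75·2² + 1 = 301, not a perfect square
y = 3: x² = 75·3² + 1 = 676, x = 26 ✓

Verify: 26² - 75·3² = 676 - 675 = 1 ✓

x = 26, y = 3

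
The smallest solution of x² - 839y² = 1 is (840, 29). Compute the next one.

Solutions to x² - Dy² = 1 are generated by powers of (x₀ + y₀√D).
The next solution satisfies x₁ + y₁√839 = (x₀ + y₀√839)², giving:
x₁ = x₀² + 839y₀² = 840² + 839·29² = 705600 + 705599 = 1411199
y₁ = 2x₀y₀ = 2·840·29 = 48720

Verify: 1411199² - 839·48720² = 1991482617601 - 1991482617600 = 1 ✓

x = 1411199, y = 48720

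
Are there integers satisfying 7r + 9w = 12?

Step 1: Compute gcd(7, 9).
gcd(7, 9) = 1

Step 2: Check divisibility.
Does 1 divide 12? 12 = 1 x 12, so yes.

By the theorem on linear Diophantine equations, 7r + 9w = 12 has integer solutions if and only if gcd(7, 9) divides 12. Since 1 | 12, solutions exist.

Yes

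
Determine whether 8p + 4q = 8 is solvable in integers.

Step 1: Compute gcd(8, 4).
gcd(8, 4) = 4

Step 2: Check divisibility.
Does 4 divide 8? 8 = 4 x 2, so yes.

By the theorem on linear Diophantine equations, 8p + 4q = 8 has integer solutions if and only if gcd(8, 4) divides 8. Since 4 | 8, solutions exist.

Yes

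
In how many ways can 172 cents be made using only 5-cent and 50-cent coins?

We need non-negative integers (x, y) with 5x + 50y = 172.
For each x from 0 to 34, check if (172 - 5x) is a non-negative multiple of 50.
Solutions (x, y): none
Count: 0

0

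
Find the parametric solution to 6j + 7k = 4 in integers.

Step 1: Compute gcd(6, 7) = 1.
Since 1 divides 4, solutions exist.

Step 2: Find a particular solution using extended Euclidean algorithm.
We get j₀ = -4, k₀ = 4.
Check: 6*-4 + 7*4 = 4 = 4 ✓

Step 3: Write the general solution.
j = -4 + (7/1)t = -4 + 7t
k = 4 - (6/1)t = 4 - 6t
for any integer t.

j = -4 + 7t, k = 4 - 6t for integer t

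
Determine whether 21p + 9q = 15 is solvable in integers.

Step 1: Compute gcd(21, 9).
gcd(21, 9) = 3

Step 2: Check divisibility.
Does 3 divide 15? 15 = 3 x 5, so yes.

By the theorem on linear Diophantine equations, 21p + 9q = 15 has integer solutions if and only if gcd(21, 9) divides 15. Since 3 | 15, solutions exist.

Yes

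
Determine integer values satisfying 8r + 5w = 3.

Step 1: Check solvability.
gcd(8, 5) = 1
Since 1 divides 3, solutions exist.

Step 2: Apply extended Euclidean algorithm to find gcd.
We find integers such that 8*x0 + 5*y0 = 1

Step 3: Scale the particular solution.
Multiply by 3/1 = 3:
r = 6, w = -9

Step 4: Verify.
8*(6) + 5*(-9) = 3 = 3 ✓

r = 6, w = -9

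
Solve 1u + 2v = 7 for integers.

Step 1: Check solvability.
gcd(1, 2) = 1
Since 1 divides 7, solutions exist.

Step 2: Apply extended Euclidean algorithm to find gcd.
We find integers such that 1*x0 + 2*y0 = 1

Step 3: Scale the particular solution.
Multiply by 7/1 = 7:
u = 7, v = 0

Step 4: Verify.
1*(7) + 2*(0) = 7 = 7 ✓

u = 7, v = 0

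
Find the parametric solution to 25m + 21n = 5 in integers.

Step 1: Compute gcd(25, 21) = 1.
Since 1 divides 5, solutions exist.

Step 2: Find a particular solution using extended Euclidean algorithm.
We get m₀ = -25, n₀ = 30.
Check: 25*-25 + 21*30 = 5 = 5 ✓

Step 3: Write the general solution.
m = -25 + (21/1)t = -25 + 21t
n = 30 - (25/1)t = 30 - 25t
for any integer t.

m = -25 + 21t, n = 30 - 25t for integer t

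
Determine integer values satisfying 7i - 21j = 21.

Step 1: Check solvability.
gcd(7, 21) = 7
Since 7 divides 21, solutions exist.

Step 2: Apply extended Euclidean algorithm to find gcd.
We find integers such that 7*x0 + 21*y0 = 7

Step 3: Scale the particular solution.
Multiply by 21/7 = 3:
i = 3, j = 0

Step 4: Verify.
7*(3) - 21*(0) = 21 = 21 ✓

i = 3, j = 0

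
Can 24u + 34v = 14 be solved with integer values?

Step 1: Compute gcd(24, 34).
gcd(24, 34) = 2

Step 2: Check divisibility.
Does 2 divide 14? 14 = 2 x 7, so yes.

By the theorem on linear Diophantine equations, 24u + 34v = 14 has integer solutions if and only if gcd(24, 34) divides 14. Since 2 | 14, solutions exist.

Yes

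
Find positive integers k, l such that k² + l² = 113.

Search for k with 113 - k² a perfect square.
k = 7: 113 - 7² = 113 - 49 = 64 = 8² ✓
So k = 7, l = 8.

k = 7, l = 8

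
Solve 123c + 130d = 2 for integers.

Step 1: Check solvability.
gcd(123, 130) = 1
Since 1 divides 2, solutions exist.

Step 2: Apply extended Euclidean algorithm to find gcd.
We find integers such that 123*x0 + 130*y0 = 1

Step 3: Scale the particular solution.
Multiply by 2/1 = 2:
c = 74, d = -70

Step 4: Verify.
123*(74) + 130*(-70) = 2 = 2 ✓

c = 74, d = -70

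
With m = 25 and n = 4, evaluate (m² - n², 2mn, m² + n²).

a = m² - n² = 625 - 16 = 609
b = 2mn = 2·25·4 = 200
c = m² + n² = 625 + 16 = 641
Verify: 609² + 200² = 370881 + 40000 = 410881 = 641² ✓

(609, 200, 641)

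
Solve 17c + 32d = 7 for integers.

Step 1: Check solvability.
gcd(17, 32) = 1
Since 1 divides 7, solutions exist.

Step 2: Apply extended Euclidean algorithm to find gcd.
We find integers such that 17*x0 + 32*y0 = 1

Step 3: Scale the particular solution.
Multiply by 7/1 = 7:
c = -105, d = 56

Step 4: Verify.
17*(-105) + 32*(56) = 7 = 7 ✓

c = -105, d = 56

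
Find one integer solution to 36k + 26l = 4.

Step 1: Check solvability.
gcd(36, 26) = 2
Since 2 divides 4, solutions exist.

Step 2: Apply extended Euclidean algorithm to find gcd.
We find integers such that 36*x0 + 26*y0 = 2

Step 3: Scale the particular solution.
Multiply by 4/2 = 2:
k = -10, l = 14

Step 4: Verify.
36*(-10) + 26*(14) = 4 = 4 ✓

k = -10, l = 14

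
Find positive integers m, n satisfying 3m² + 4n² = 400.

Try small values of m and check whether (400 - 3m²)/4 is a perfect square.
m = 10: 3·10² = 300, so 4n² = 400 - 300 = 100, giving n² = 25, n = 5.
Check: 3·10² + 4·5² = 300 + 100 = 400 ✓

m = 10, n = 5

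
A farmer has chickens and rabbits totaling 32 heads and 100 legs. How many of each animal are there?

Let c = chickens, r = rabbits.
Heads: c + r = 32
Legs: 2c + 4r = 100
From the first equation, c = 32 - r. Substitute:
2(32 - r) + 4r = 100
64 + 2r = 100
r = (100 - 64)/2 = 18
c = 32 - 18 = 14

Chickens: 14, Rabbits: 18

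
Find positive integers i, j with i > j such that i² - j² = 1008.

Factor: i² - j² = (i+j)(i-j) = 1008.
We need two factors of 1008 with the same parity.
Use i+j = 504 and i-j = 2 (product 504·2 = 1008).
Adding: 2i = 506, so i = 253.
Subtracting: 2j = 502, so j = 251.
Check: 253² - 251² = 64009 - 63001 = 1008 ✓

i = 253, j = 251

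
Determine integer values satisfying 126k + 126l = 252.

Step 1: Check solvability.
gcd(126, 126) = 126
Since 126 divides 252, solutions exist.

Step 2: Apply extended Euclidean algorithm to find gcd.
We find integers such that 126*x0 + 126*y0 = 126

Step 3: Scale the particular solution.
Multiply by 252/126 = 2:
k = 0, l = 2

Step 4: Verify.
126*(0) + 126*(2) = 252 = 252 ✓

k = 0, l = 2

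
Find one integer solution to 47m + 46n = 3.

Step 1: Check solvability.
gcd(47, 46) = 1
Since 1 divides 3, solutions exist.

Step 2: Apply extended Euclidean algorithm to find gcd.
We find integers such that 47*x0 + 46*y0 = 1

Step 3: Scale the particular solution.
Multiply by 3/1 = 3:
m = 3, n = -3

Step 4: Verify.
47*(3) + 46*(-3) = 3 = 3 ✓

m = 3, n = -3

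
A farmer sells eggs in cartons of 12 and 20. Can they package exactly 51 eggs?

We need non-negative a, b with 12a + 20b = 51.
gcd(12, 20) = 4, and 4 does not divide 51.
No integer solutions exist.

No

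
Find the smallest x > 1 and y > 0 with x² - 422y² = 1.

We seek the smallest positive integers (x, y) with x² - 422y² = 1, i.e., x² = 422y² + 1.
Try successive y values:
y = 1: x² = 422·1² + 1 = 423, not a perfect square
y = 2: x² = 422·2² + 1 = 1689, not a perfect square
y = 3: x² = 422·3² + 1 = 3799, not a perfect square
... continuing the search (or via continued fractions) ...
y = 341850: x² = 422·341850² + 1 = 49315520295001, x = 7022501 ✓

Verify: 7022501² - 422·341850² = 49315520295001 - 49315520295000 = 1 ✓

x = 7022501, y = 341850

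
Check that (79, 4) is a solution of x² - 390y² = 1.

Compute x² = 79² = 6241
Compute 390y² = 390·4² = 390·16 = 6240
x² - 390y² = 6241 - 6240 = 1
Since this equals 1, (79, 4) is a solution.

Yes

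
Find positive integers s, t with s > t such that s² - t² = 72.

Factor: s² - t² = (s+t)(s-t) = 72.
We need two factors of 72 with the same parity.
Use s+t = 36 and s-t = 2 (product 36·2 = 72).
Adding: 2s = 38, so s = 19.
Subtracting: 2t = 34, so t = 17.
Check: 19² - 17² = 361 - 289 = 72 ✓

s = 19, t = 17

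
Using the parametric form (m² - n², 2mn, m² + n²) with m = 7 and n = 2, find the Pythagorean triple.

a = m² - n² = 49 - 4 = 45
b = 2mn = 2·7·2 = 28
c = m² + n² = 49 + 4 = 53
Verify: 45² + 28² = 2025 + 784 = 2809 = 53² ✓

(45, 28, 53)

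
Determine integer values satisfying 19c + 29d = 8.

Step 1: Check solvability.
gcd(19, 29) = 1
Since 1 divides 8, solutions exist.

Step 2: Apply extended Euclidean algorithm to find gcd.
We find integers such that 19*x0 + 29*y0 = 1

Step 3: Scale the particular solution.
Multiply by 8/1 = 8:
c = -24, d = 16

Step 4: Verify.
19*(-24) + 29*(16) = 8 = 8 ✓

c = -24, d = 16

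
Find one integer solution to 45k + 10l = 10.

Step 1: Check solvability.
gcd(45, 10) = 5
Since 5 divides 10, solutions exist.

Step 2: Apply extended Euclidean algorithm to find gcd.
We find integers such that 45*x0 + 10*y0 = 5

Step 3: Scale the particular solution.
Multiply by 10/5 = 2:
k = 2, l = -8

Step 4: Verify.
45*(2) + 10*(-8) = 10 = 10 ✓

k = 2, l = -8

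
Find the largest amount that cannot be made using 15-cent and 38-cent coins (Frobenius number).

For two coprime denominations a and b, the Frobenius number (largest value not representable as a non-negative combination) is ab - a - b.
Here gcd(15, 38) = 1, so they are coprime.
F(15, 38) = 15·38 - 15 - 38 = 570 - 53 = 517

517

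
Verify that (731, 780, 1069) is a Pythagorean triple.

Compute a² + b² = 731² + 780² = 534361 + 608400 = 1142761
Compute c² = 1069² = 1142761
Since 1142761 = 1142761, confirmed.

Yes, it is a Pythagorean triple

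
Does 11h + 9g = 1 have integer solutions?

Step 1: Compute gcd(11, 9).
gcd(11, 9) = 1

Step 2: Check divisibility.
Does 1 divide 1? 1 = 1 x 1, so yes.

By the theorem on linear Diophantine equations, 11h + 9g = 1 has integer solutions if and only if gcd(11, 9) divides 1. Since 1 | 1, solutions exist.

Yes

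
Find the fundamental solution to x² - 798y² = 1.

We seek the smallest positive integers (x, y) with x² - 798y² = 1, i.e., x² = 798y² + 1.
Try successive y values:
y = 1: x² = 798·1² + 1 = 799, not a perfect square
y = 2: x² = 798·2² + 1 = 3193, not a perfect square
y = 3: x² = 798·3² + 1 = 7183, not a perfect square
... continuing the search (or via continued fractions) ...
y = 4: x² = 798·4² + 1 = 12769, x = 113 ✓

Verify: 113² - 798·4² = 12769 - 12768 = 1 ✓

x = 113, y = 4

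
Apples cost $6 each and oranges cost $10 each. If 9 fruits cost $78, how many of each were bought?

Let a = apples, o = oranges.
a + o = 9
6a + 10o = 78
Substitute o = 9 - a:
6a + 10(9 - a) = 78
(6 - 10)a = 78 - 90
-4a = -12
a = 3, o = 9 - 3 = 6

Apples: 3, Oranges: 6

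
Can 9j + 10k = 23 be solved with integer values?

Step 1: Compute gcd(9, 10).
gcd(9, 10) = 1

Step 2: Check divisibility.
Does 1 divide 23? 23 = 1 x 23, so yes.

By the theorem on linear Diophantine equations, 9j + 10k = 23 has integer solutions if and only if gcd(9, 10) divides 23. Since 1 | 23, solutions exist.

Yes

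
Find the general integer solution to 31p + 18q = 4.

Step 1: Compute gcd(31, 18) = 1.
Since 1 divides 4, solutions exist.

Step 2: Find a particular solution using extended Euclidean algorithm.
We get p₀ = 28, q₀ = -48.
Check: 31*28 + 18*-48 = 4 = 4 ✓

Step 3: Write the general solution.
p = 28 + (18/1)t = 28 + 18t
q = -48 - (31/1)t = -48 - 31t
for any integer t.

p = 28 + 18t, q = -48 - 31t for integer t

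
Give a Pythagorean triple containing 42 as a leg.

We need the other leg and hypotenuse such that 42² + x² = c².
Take x = 40, c = 58: 42² + 40² = 1764 + 1600 = 3364 = 58² ✓
Triple: (42, 40, 58)

(42, 40, 58)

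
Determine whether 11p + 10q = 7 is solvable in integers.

Step 1: Compute gcd(11, 10).
gcd(11, 10) = 1

Step 2: Check divisibility.
Does 1 divide 7? 7 = 1 x 7, so yes.

By the theorem on linear Diophantine equations, 11p + 10q = 7 has integer solutions if and only if gcd(11, 10) divides 7. Since 1 | 7, solutions exist.

Yes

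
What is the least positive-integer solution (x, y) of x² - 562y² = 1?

We seek the smallest positive integers (x, y) with x² - 562y² = 1, i.e., x² = 562y² + 1.
Try successive y values:
y = 1: x² = 562·1² + 1 = 563, not a perfect square
y = 2: x² = 562·2² + 1 = 2249, not a perfect square
y = 3: x² = 562·3² + 1 = 5059, not a perfect square
... continuing the search (or via continued fractions) ...
y = 9319728: x² = 562·9319728² + 1 = 48813819456619009, x = 220938497 ✓

Verify: 220938497² - 562·9319728² = 48813819456619009 - 48813819456619008 = 1 ✓

x = 220938497, y = 9319728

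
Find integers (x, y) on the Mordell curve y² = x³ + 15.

Try small integer x values and check whether x³ + 15 is a perfect square.
x = 1: x³ + 15 = 1³ + 15 = 1 + 15 = 16
Is 16 a perfect square? 4² = 16 ✓
So (x, y) = (1, -4) is a solution.

x = 1, y = -4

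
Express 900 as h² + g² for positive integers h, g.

We need to find integers h, g > 0 such that h² + g² = 900.
Trying h = 18: g² = 900 - 18² = 900 - 324 = 576
g = 24
Check: 18² + 24² = 324 + 576 = 900 ✓

900 = 18² + 24²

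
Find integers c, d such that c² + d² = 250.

We need to find integers c, d > 0 such that c² + d² = 250.
Trying c = 5: d² = 250 - 5² = 250 - 25 = 225
d = 15
Check: 5² + 15² = 25 + 225 = 250 ✓

250 = 5² + 15²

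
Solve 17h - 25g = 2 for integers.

Step 1: Check solvability.
gcd(17, 25) = 1
Since 1 divides 2, solutions exist.

Step 2: Apply extended Euclidean algorithm to find gcd.
We find integers such that 17*x0 + 25*y0 = 1

Step 3: Scale the particular solution.
Multiply by 2/1 = 2:
h = 6, g = 4

Step 4: Verify.
17*(6) - 25*(4) = 2 = 2 ✓

h = 6, g = 4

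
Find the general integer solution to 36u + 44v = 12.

Step 1: Compute gcd(36, 44) = 4.
Since 4 divides 12, solutions exist.

Step 2: Find a particular solution using extended Euclidean algorithm.
We get u₀ = 15, v₀ = -12.
Check: 36*15 + 44*-12 = 12 = 12 ✓

Step 3: Write the general solution.
u = 15 + (44/4)t = 15 + 11t
v = -12 - (36/4)t = -12 - 9t
for any integer t.

u = 15 + 11t, v = -12 - 9t for integer t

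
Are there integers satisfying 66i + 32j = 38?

Step 1: Compute gcd(66, 32).
gcd(66, 32) = 2

Step 2: Check divisibility.
Does 2 divide 38? 38 = 2 x 19, so yes.

By the theorem on linear Diophantine equations, 66i + 32j = 38 has integer solutions if and only if gcd(66, 32) divides 38. Since 2 | 38, solutions exist.

Yes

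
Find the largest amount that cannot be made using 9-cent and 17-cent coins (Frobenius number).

For two coprime denominations a and b, the Frobenius number (largest value not representable as a non-negative combination) is ab - a - b.
Here gcd(9, 17) = 1, so they are coprime.
F(9, 17) = 9·17 - 9 - 17 = 153 - 26 = 127

127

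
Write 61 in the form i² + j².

We need to find integers i, j > 0 such that i² + j² = 61.
Trying i = 5: j² = 61 - 5² = 61 - 25 = 36
j = 6
Check: 5² + 6² = 25 + 36 = 61 ✓

61 = 5² + 6²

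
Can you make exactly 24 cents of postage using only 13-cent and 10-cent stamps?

We need non-negative x, y with 13x + 10y = 24.
gcd(13, 10) = 1 divides 24, so integer solutions exist, but checking x = 0..1 shows none with y ≥ 0.
So 24 cannot be made with non-negative stamp counts.

No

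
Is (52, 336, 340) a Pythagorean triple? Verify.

Compute a² + b² = 52² + 336² = 2704 + 112896 = 115600
Compute c² = 340² = 115600
Since 115600 = 115600, confirmed.

Yes, it is a Pythagorean triple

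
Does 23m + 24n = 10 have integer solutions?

Step 1: Compute gcd(23, 24).
gcd(23, 24) = 1

Step 2: Check divisibility.
Does 1 divide 10? 10 = 1 x 10, so yes.

By the theorem on linear Diophantine equations, 23m + 24n = 10 has integer solutions if and only if gcd(23, 24) divides 10. Since 1 | 10, solutions exist.

Yes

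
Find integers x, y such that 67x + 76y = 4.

Step 1: Check solvability.
gcd(67, 76) = 1
Since 1 divides 4, solutions exist.

Step 2: Apply extended Euclidean algorithm to find gcd.
We find integers such that 67*x0 + 76*y0 = 1

Step 3: Scale the particular solution.
Multiply by 4/1 = 4:
x = -68, y = 60

Step 4: Verify.
67*(-68) + 76*(60) = 4 = 4 ✓

x = -68, y = 60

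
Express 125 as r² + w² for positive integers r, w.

We need to find integers r, w > 0 such that r² + w² = 125.
Trying r = 2: w² = 125 - 2² = 125 - 4 = 121
w = 11
Check: 2² + 11² = 4 + 121 = 125 ✓

125 = 2² + 11²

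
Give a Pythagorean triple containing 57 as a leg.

We need the other leg and hypotenuse such that 57² + x² = c².
Take x = 1624, c = 1625: 57² + 1624² = 3249 + 2637376 = 2640625 = 1625² ✓
Triple: (57, 1624, 1625)

(57, 1624, 1625)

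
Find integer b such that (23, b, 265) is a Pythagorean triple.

b² = c² - a² = 265² - 23² = 70225 - 529 = 69696
b = sqrt(69696) = 264

264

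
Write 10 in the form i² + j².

We need to find integers i, j > 0 such that i² + j² = 10.
Trying i = 1: j² = 10 - 1² = 10 - 1 = 9
j = 3
Check: 1² + 3² = 1 + 9 = 10 ✓

10 = 1² + 3²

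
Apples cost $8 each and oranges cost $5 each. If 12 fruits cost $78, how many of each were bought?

Let a = apples, o = oranges.
a + o = 12
8a + 5o = 78
Substitute o = 12 - a:
8a + 5(12 - a) = 78
(8 - 5)a = 78 - 60
3a = 18
a = 6, o = 12 - 6 = 6

Apples: 6, Oranges: 6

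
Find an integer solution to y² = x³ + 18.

Try small integer x values and check whether x³ + 18 is a perfect square.
x = 7: x³ + 18 = 7³ + 18 = 343 + 18 = 361
Is 361 a perfect square? 19² = 361 ✓
So (x, y) = (7, 19) is a solution.

x = 7, y = 19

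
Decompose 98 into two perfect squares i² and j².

We need to find integers i, j > 0 such that i² + j² = 98.
Trying i = 7: j² = 98 - 7² = 98 - 49 = 49
j = 7
Check: 7² + 7² = 49 + 49 = 98 ✓

98 = 7² + 7²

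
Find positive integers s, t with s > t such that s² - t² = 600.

Factor: s² - t² = (s+t)(s-t) = 600.
We need two factors of 600 with the same parity.
Use s+t = 300 and s-t = 2 (product 300·2 = 600).
Adding: 2s = 302, so s = 151.
Subtracting: 2t = 298, so t = 149.
Check: 151² - 149² = 22801 - 22201 = 600 ✓

s = 151, t = 149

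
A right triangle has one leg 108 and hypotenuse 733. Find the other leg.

a² = c² - b² = 537289 - 11664 = 525625
a = 725

725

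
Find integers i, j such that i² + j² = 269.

We need to find integers i, j > 0 such that i² + j² = 269.
Trying i = 10: j² = 269 - 10² = 269 - 100 = 169
j = 13
Check: 10² + 13² = 100 + 169 = 269 ✓

269 = 10² + 13²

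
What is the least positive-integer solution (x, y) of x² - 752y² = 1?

We seek the smallest positive integers (x, y) with x² - 752y² = 1, i.e., x² = 752y² + 1.
Try successive y values:
y = 1: x² = 752·1² + 1 = 753, not a perfect square
y = 2: x² = 752·2² + 1 = 3009, not a perfect square
y = 3: x² = 752·3² + 1 = 6769, not a perfect square
... continuing the search (or via continued fractions) ...
y = 168: x² = 752·168² + 1 = 21224449, x = 4607 ✓

Verify: 4607² - 752·168² = 21224449 - 21224448 = 1 ✓

x = 4607, y = 168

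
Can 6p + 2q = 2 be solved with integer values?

Step 1: Compute gcd(6, 2).
gcd(6, 2) = 2

Step 2: Check divisibility.
Does 2 divide 2? 2 = 2 x 1, so yes.

By the theorem on linear Diophantine equations, 6p + 2q = 2 has integer solutions if and only if gcd(6, 2) divides 2. Since 2 | 2, solutions exist.

Yes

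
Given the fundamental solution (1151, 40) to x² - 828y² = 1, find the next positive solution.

Solutions to x² - Dy² = 1 are generated by powers of (x₀ + y₀√D).
The next solution satisfies x₁ + y₁√828 = (x₀ + y₀√828)², giving:
x₁ = x₀² + 828y₀² = 1151² + 828·40² = 1324801 + 1324800 = 2649601
y₁ = 2x₀y₀ = 2·1151·40 = 92080

Verify: 2649601² - 828·92080² = 7020385459201 - 7020385459200 = 1 ✓

x = 2649601, y = 92080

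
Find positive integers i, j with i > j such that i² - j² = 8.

Factor: i² - j² = (i+j)(i-j) = 8.
We need two factors of 8 with the same parity.
Use i+j = 4 and i-j = 2 (product 4·2 = 8).
Adding: 2i = 6, so i = 3.
Subtracting: 2j = 2, so j = 1.
Check: 3² - 1² = 9 - 1 = 8 ✓

i = 3, j = 1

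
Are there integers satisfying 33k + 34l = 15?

Step 1: Compute gcd(33, 34).
gcd(33, 34) = 1

Step 2: Check divisibility.
Does 1 divide 15? 15 = 1 x 15, so yes.

By the theorem on linear Diophantine equations, 33k + 34l = 15 has integer solutions if and only if gcd(33, 34) divides 15. Since 1 | 15, solutions exist.

Yes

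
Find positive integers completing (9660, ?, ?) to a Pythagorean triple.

We need the other leg and hypotenuse such that 9660² + x² = c².
Take x = 2597, c = 10003: 9660² + 2597² = 93315600 + 6744409 = 100060009 = 10003² ✓
Triple: (2597, 9660, 10003)

(2597, 9660, 10003)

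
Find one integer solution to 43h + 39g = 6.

Step 1: Check solvability.
gcd(43, 39) = 1
Since 1 divides 6, solutions exist.

Step 2: Apply extended Euclidean algorithm to find gcd.
We find integers such that 43*x0 + 39*y0 = 1

Step 3: Scale the particular solution.
Multiply by 6/1 = 6:
h = 60, g = -66

Step 4: Verify.
43*(60) + 39*(-66) = 6 = 6 ✓

h = 60, g = -66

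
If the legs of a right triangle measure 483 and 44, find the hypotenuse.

c² = a² + b² = 483² + 44² = 233289 + 1936 = 235225
c = 485

485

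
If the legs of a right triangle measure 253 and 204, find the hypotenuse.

c² = a² + b² = 253² + 204² = 64009 + 41616 = 105625
c = 325

325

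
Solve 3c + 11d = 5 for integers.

Step 1: Check solvability.
gcd(3, 11) = 1
Since 1 divides 5, solutions exist.

Step 2: Apply extended Euclidean algorithm to find gcd.
We find integers such that 3*x0 + 11*y0 = 1

Step 3: Scale the particular solution.
Multiply by 5/1 = 5:
c = 20, d = -5

Step 4: Verify.
3*(20) + 11*(-5) = 5 = 5 ✓

c = 20, d = -5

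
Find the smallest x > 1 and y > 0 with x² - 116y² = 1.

We seek the smallest positive integers (x, y) with x² - 116y² = 1, i.e., x² = 116y² + 1.
Try successive y values:
y = 1: x² = 116·1² + 1 = 117, not a perfect square
y = 2: x² = 116·2² + 1 = 465, not a perfect square
y = 3: x² = 116·3² + 1 = 1045, not a perfect square
... continuing the search (or via continued fractions) ...
y = 910: x² = 116·910² + 1 = 96059601, x = 9801 ✓

Verify: 9801² - 116·910² = 96059601 - 96059600 = 1 ✓

x = 9801, y = 910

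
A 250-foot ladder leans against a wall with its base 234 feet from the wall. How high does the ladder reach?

The ladder, wall, and ground form a right triangle with hypotenuse 250 and one leg 234.
By the Pythagorean theorem: h² = 250² - 234² = 62500 - 54756 = 7744
h = √7744 = 88 feet

88 feet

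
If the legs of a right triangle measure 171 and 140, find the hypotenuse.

c² = a² + b² = 171² + 140² = 29241 + 19600 = 48841
c = 221

221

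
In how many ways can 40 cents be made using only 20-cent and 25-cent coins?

We need non-negative integers (x, y) with 20x + 25y = 40.
For each x from 0 to 2, check if (40 - 20x) is a non-negative multiple of 25.
Solutions (x, y): (2,0)
Count: 1

1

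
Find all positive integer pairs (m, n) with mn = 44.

The positive divisors of 44 are: 1, 2, 4, 11, 22, 44.
Each divisor d gives the pair (d, 44/d):
(1, 44), (2, 22), (4, 11), (11, 4), (22, 2), (44, 1)

(1, 44), (2, 22), (4, 11), (11, 4), (22, 2), (44, 1)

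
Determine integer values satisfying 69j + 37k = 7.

Step 1: Check solvability.
gcd(69, 37) = 1
Since 1 divides 7, solutions exist.

Step 2: Apply extended Euclidean algorithm to find gcd.
We find integers such that 69*x0 + 37*y0 = 1

Step 3: Scale the particular solution.
Multiply by 7/1 = 7:
j = -105, k = 196

Step 4: Verify.
69*(-105) + 37*(196) = 7 = 7 ✓

j = -105, k = 196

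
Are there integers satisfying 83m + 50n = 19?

Step 1: Compute gcd(83, 50).
gcd(83, 50) = 1

Step 2: Check divisibility.
Does 1 divide 19? 19 = 1 x 19, so yes.

By the theorem on linear Diophantine equations, 83m + 50n = 19 has integer solutions if and only if gcd(83, 50) divides 19. Since 1 | 19, solutions exist.

Yes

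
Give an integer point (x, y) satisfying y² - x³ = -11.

Try small integer x values and check whether x³ - 11 is a perfect square.
x = 3: x³ - 11 = 3³ - 11 = 27 - 11 = 16
Is 16 a perfect square? 4² = 16 ✓
So (x, y) = (3, 4) is a solution.

x = 3, y = 4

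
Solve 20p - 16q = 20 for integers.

Step 1: Check solvability.
gcd(20, 16) = 4
Since 4 divides 20, solutions exist.

Step 2: Apply extended Euclidean algorithm to find gcd.
We find integers such that 20*x0 + 16*y0 = 4

Step 3: Scale the particular solution.
Multiply by 20/4 = 5:
p = 5, q = 5

Step 4: Verify.
20*(5) - 16*(5) = 20 = 20 ✓

p = 5, q = 5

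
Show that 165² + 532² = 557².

Compute a² + b² = 165² + 532² = 27225 + 283024 = 310249
Compute c² = 557² = 310249
Since 310249 = 310249, confirmed.

Yes, it is a Pythagorean triple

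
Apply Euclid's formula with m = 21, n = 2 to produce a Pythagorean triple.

a = m² - n² = 21² - 2² = 441 - 4 = 437
b = 2mn = 2·21·2 = 84
c = m² + n² = 441 + 4 = 445
Verify: 437² + 84² = 190969 + 7056 = 198025 = 445² ✓

(437, 84, 445)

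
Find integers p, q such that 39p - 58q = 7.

Step 1: Check solvability.
gcd(39, 58) = 1
Since 1 divides 7, solutions exist.

Step 2: Apply extended Euclidean algorithm to find gcd.
We find integers such that 39*x0 + 58*y0 = 1

Step 3: Scale the particular solution.
Multiply by 7/1 = 7:
p = 21, q = 14

Step 4: Verify.
39*(21) - 58*(14) = 7 = 7 ✓

p = 21, q = 14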